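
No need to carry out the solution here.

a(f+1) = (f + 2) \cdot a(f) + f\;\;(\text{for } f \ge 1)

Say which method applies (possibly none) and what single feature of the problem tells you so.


Best approach: a summation factor — it is first-order linear but the coefficient f + 2 depends on the index, so multiply through by a summation factor to telescope it.


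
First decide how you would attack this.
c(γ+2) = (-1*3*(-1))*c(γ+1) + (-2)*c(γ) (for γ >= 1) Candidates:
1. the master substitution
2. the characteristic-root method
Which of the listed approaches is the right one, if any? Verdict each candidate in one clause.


Method: the characteristic-root method — this is the constant-coefficient homogeneous case — the whole solution in γ reduces to a polynomial's roots.
- the master substitution: there is no divide-the-index recursive argument.
- the characteristic-root method: yes, a natural case for it.


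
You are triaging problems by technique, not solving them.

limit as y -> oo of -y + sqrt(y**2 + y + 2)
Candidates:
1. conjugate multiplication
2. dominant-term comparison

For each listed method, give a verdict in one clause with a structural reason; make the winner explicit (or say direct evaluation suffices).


Verdict: conjugate multiplication — both pieces blow up but their difference is finite; the conjugate trick rationalizes sqrt(y**2 + y + 2) - y.
- conjugate multiplication: yes — fits the structure here.
- dominant-term comparison — no dominant-degree comparison decides it.


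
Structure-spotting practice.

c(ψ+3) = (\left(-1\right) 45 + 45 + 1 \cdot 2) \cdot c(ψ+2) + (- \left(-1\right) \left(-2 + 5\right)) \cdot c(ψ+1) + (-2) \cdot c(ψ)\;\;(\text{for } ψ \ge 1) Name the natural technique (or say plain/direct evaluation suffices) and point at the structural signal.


Method: the characteristic-root method — no index-dependence in the weights and nothing inhomogeneous: classic characteristic-equation setup.


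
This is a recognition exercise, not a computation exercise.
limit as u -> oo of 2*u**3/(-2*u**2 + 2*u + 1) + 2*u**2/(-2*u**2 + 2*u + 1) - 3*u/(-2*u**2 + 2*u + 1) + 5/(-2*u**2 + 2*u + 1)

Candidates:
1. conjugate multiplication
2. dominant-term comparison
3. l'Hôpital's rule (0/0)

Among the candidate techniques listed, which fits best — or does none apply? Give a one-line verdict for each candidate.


Technique: dominant-term comparison — divide through by the highest power of u; every lower-order term dies and the dominant terms decide the limit.
- conjugate multiplication: no divergent radical difference is present for a conjugate pair to cancel.
- dominant-term comparison: applies; the problem has the shape this method handles.
- l'Hôpital's rule (0/0) — no 0/0 form appears: written as one quotient, top and bottom both grow without bound, and the ratio is decided by their leading terms.


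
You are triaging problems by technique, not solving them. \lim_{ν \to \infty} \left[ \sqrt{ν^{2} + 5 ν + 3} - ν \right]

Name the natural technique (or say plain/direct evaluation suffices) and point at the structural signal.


Technique: conjugate multiplication — \sqrt{ν^{2} + 5 ν + 3} and ν both blow up, but their difference is tame once the conjugate rationalizes it.


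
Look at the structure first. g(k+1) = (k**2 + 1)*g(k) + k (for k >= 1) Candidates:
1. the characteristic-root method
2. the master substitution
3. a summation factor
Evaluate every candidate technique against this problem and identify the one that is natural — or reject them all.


Verdict: a summation factor — because the multiplier k**2 + 1 is index-dependent, divide through by its running product and sum the resulting differences.
- the characteristic-root method: an index-dependent weight blocks the pure exponential ansatz.
- the master substitution — the recursive argument is a shift of the index, not a fixed fraction of it.
- a summation factor: a fit — the right tool for this form.


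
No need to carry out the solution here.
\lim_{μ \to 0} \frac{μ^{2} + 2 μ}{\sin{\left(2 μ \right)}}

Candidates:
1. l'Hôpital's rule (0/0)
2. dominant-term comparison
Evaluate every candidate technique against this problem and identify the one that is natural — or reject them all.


Technique: l'Hôpital's rule (0/0) — substituting 0 gives 0 over 0; differentiate top and bottom once and re-evaluate. A first-order expansion at the point is an equally standard path; the rule packages it.
- l'Hôpital's rule (0/0): applicable, and directly so.
- dominant-term comparison: no ranking of term growth rates resolves the limit here.


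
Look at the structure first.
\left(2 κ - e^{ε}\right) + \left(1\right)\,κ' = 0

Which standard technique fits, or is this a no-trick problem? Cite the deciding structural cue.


Method: a linear integrating factor — the unknown enters only to the first power against a nonzero forcing term — the integrating-factor template applies directly.


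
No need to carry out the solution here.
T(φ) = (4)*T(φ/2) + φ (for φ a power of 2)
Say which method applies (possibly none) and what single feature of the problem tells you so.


Technique: the master substitution — divide-the-index recursion (φ/2 inside the call) straightens out once the index is rewritten as 2^m.


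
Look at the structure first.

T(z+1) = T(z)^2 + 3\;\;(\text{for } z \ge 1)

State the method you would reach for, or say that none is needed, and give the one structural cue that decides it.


Diagnosis: no special technique — the new term depends nonlinearly on the old ones, which disqualifies every superposition-based technique.


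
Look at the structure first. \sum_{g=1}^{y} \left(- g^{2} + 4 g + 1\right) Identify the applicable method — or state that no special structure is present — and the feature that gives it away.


Best approach: no special technique — with only polynomial terms in g present, the classical sum-of-powers identities are all you need.


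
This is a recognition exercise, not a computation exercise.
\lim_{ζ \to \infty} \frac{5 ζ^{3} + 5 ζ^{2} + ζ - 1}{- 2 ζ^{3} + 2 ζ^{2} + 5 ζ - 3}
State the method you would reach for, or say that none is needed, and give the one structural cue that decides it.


Method: dominant-term comparison — divide by the highest power of ζ present: lower-order terms vanish and the dominant ratio remains. Viewed as a single quotient this is an ∞/∞ form — an at-infinity application of l'Hôpital's rule would also resolve it; comparing leading growth reads the answer without differentiating.


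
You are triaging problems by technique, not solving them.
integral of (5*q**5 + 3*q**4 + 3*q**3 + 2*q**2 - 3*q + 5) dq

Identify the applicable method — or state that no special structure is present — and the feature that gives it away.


Best approach: no special technique — a term-by-term power-rule job in q; no substitution or rearrangement earns its keep here.


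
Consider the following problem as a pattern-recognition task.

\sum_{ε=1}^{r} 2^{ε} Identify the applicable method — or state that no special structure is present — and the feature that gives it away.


Best approach: the geometric series formula — consecutive terms stand in a fixed index-free ratio — the geometric sum formula closes it.


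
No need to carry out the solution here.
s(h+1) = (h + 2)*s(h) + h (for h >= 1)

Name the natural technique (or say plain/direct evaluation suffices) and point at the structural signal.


Technique: a summation factor — an index-dependent multiplier h + 2 rules out characteristic roots; a summation factor converts it to a pure difference.


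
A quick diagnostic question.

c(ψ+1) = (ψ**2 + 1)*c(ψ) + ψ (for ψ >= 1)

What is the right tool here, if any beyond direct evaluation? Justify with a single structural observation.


Verdict: a summation factor — first-order, linear, moving coefficient ψ**2 + 1: the discrete analogue of an integrating factor handles it.


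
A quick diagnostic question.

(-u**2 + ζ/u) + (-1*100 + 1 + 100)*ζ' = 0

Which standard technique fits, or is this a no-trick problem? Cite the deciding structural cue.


Best approach: a linear integrating factor — linear in the unknown with genuine forcing: multiply through by the exponential of the integrated coefficient and the left side closes into one derivative.


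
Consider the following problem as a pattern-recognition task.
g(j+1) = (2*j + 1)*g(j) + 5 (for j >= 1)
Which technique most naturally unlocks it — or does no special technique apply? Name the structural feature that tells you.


Best approach: a summation factor — first-order, linear, moving coefficient 2*j + 1: the discrete analogue of an integrating factor handles it.


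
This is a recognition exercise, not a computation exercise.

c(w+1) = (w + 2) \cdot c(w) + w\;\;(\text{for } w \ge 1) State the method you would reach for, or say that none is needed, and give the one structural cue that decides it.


Verdict: a summation factor — with the index-dependent coefficient w + 2, dividing by the cumulative product turns the left side into a pure difference.


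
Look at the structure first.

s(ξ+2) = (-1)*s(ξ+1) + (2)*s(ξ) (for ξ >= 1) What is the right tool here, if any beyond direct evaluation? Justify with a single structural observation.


Best approach: the characteristic-root method — this is the constant-coefficient homogeneous case — the whole solution in ξ reduces to a polynomial's roots.


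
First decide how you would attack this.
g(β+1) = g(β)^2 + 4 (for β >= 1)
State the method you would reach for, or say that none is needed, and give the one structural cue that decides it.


Diagnosis: no special technique — the recurrence is nonlinear in the sequence values; study it directly, no linear machinery applies.


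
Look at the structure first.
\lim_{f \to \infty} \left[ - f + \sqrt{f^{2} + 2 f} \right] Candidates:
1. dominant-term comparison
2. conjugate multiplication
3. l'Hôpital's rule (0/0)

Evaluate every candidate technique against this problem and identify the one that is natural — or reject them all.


Verdict: conjugate multiplication — the difference \sqrt{f^{2} + 2 f} - f is an ∞ − ∞ stalemate; its conjugate partner breaks the tie.
- dominant-term comparison — no dominant-degree comparison decides it.
- conjugate multiplication — yes, a natural case for it.
- l'Hôpital's rule (0/0): substitution produces ∞ − ∞ rather than a vanishing quotient; the rule needs a 0/0 ratio to act on.


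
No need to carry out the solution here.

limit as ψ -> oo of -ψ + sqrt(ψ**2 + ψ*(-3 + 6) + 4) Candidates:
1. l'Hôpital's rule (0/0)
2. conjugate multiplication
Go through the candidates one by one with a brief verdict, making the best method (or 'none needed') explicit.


Best approach: conjugate multiplication — an infinity-minus-infinity difference with a surviving radical — multiply by the conjugate to cancel the divergence.
- l'Hôpital's rule (0/0) — no quotient structure at all: the clash is ∞ minus ∞, which rationalizing converts into a tractable ratio.
- conjugate multiplication: yes, a natural case for it.


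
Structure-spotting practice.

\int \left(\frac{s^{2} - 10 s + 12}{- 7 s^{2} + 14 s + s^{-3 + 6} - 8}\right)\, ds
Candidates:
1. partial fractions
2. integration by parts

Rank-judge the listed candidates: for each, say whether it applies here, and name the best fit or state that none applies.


Method: partial fractions — the integrand is a proper rational function and its denominator (- 7 s^{2} + 14 s + s^{-3 + 6} - 8) factors into distinct pieces, so it splits into simple fractions.
- partial fractions — applies; the problem has the shape this method handles.
- integration by parts — no split into a nonconstant polynomial times one of the standard kernels — exp, sine, or cosine of a linear argument, or a logarithm — applies here.


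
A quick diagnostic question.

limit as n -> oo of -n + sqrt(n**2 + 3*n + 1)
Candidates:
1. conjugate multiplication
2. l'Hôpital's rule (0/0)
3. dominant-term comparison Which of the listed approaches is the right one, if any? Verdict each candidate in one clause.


Method: conjugate multiplication — the difference sqrt(n**2 + 3*n + 1) - n is an ∞ − ∞ stalemate; its conjugate partner breaks the tie.
- conjugate multiplication — a fit — the right tool for this form.
- l'Hôpital's rule (0/0): the expression is a difference driving to ∞ − ∞, not a 0/0 quotient — there is no ratio for the rule to differentiate.
- dominant-term comparison — no dominant-degree comparison decides it.


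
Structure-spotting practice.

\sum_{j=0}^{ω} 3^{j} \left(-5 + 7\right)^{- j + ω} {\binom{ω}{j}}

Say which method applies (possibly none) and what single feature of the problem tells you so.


Technique: the binomial theorem — binomial coefficients against complementary powers of 3 and (-5 + 7): recognize the binomial expansion and resum.


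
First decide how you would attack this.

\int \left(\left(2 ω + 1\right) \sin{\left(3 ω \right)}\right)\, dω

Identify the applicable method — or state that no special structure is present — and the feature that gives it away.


Technique: integration by parts — a polynomial factor 2 ω + 1 multiplies \sin{\left(3 ω \right)}; differentiating 2 ω + 1 lowers its degree while \sin{\left(3 ω \right)} integrates cleanly, so parts wins.


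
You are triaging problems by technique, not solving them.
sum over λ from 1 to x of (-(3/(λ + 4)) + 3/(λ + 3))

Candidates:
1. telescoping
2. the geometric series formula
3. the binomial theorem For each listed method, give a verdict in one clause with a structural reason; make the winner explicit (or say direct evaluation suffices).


Best approach: telescoping — each term adds 3/(λ + 3) and subtracts the same expression advanced one index; that subtracted piece cancels against the next term's added copy — only the boundary terms survive.
- telescoping: applicable, and directly so.
- the geometric series formula — consecutive terms are not related by a fixed multiplier.
- the binomial theorem — there is no sum-raised-to-a-power identity hiding in these terms.


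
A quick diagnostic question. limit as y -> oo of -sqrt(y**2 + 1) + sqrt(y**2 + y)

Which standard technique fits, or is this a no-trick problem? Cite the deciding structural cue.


Method: conjugate multiplication — neither sqrt(y**2 + y) nor sqrt(y**2 + 1) converges alone, so rewrite their difference as a conjugate-rationalized quotient first.


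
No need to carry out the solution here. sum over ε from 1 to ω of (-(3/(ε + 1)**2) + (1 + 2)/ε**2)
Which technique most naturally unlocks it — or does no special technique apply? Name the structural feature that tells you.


Technique: telescoping — each term adds (1 + 2)/ε**2 and subtracts the same expression advanced one index; that subtracted piece cancels against the next term's added copy — only the boundary terms survive.


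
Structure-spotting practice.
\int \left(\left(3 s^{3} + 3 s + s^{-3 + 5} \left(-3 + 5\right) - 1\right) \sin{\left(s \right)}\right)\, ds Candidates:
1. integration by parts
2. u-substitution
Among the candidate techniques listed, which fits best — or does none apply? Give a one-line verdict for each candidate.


Technique: integration by parts — (3 s^{3} + 3 s + s^{-3 + 5} \left(-3 + 5\right) - 1) dies after finitely many derivatives while \sin{\left(s \right)} cycles under integration — the tabular/parts setup.
- integration by parts: a fit — the right tool for this form.
- u-substitution: no subexpression of the integrand serves as a whole-integral substitution inner — individual terms may offer their own, but none carries its derivative as a factor of the full integrand; a working change of variable would have to be constructed from outside the expression.


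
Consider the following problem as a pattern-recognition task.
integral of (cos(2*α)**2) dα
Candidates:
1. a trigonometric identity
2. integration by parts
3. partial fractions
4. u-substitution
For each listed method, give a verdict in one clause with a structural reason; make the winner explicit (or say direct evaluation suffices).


Diagnosis: a trigonometric identity — cos(2*α)**2 carries an even exponent — trade it for double-angle cosines before integrating.
- a trigonometric identity — applicable, and directly so.
- integration by parts: not the natural route: no polynomial-kernel product appears — a recursive parts reduction of the trigonometric product exists, but the identity rewrite is direct.
- partial fractions: there is no rational-function structure to decompose.
- u-substitution: no subexpression of the integrand serves as a whole-integral substitution inner — individual terms may offer their own, but none carries its derivative as a factor of the full integrand; a working change of variable would have to be constructed from outside the expression.


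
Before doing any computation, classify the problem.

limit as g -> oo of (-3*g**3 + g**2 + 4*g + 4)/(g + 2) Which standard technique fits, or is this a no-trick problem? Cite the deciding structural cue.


Best approach: dominant-term comparison — growth-rate triage: the leading powers of g decide the limit, everything else is noise. l'Hôpital's at-infinity variant applies to the expression viewed as a single quotient; the leading-term comparison is the direct route.


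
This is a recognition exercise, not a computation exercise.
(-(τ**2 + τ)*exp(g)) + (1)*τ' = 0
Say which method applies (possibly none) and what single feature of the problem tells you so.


Verdict: separation of variables — the derivative equals a pure function of g (namely exp(g)) times a pure function of τ (namely τ**2 + τ); divide and integrate each side. Rearranged, this also fits the Bernoulli template directly; separation reads the product structure as given.


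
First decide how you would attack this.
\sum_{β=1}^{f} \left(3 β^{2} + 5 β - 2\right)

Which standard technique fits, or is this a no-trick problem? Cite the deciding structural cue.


Best approach: no special technique — the sum is polynomial through and through; closed forms for each power of β finish it directly.


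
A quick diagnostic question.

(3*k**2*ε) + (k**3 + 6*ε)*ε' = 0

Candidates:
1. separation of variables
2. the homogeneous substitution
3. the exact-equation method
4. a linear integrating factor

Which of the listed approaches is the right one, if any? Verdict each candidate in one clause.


Technique: the exact-equation method — take the mixed partials of 3*k**2*ε and k**3 + 6*ε: they are equal, which certifies an exact differential.
- separation of variables: the two dependences are entangled, not a clean product of one-variable pieces.
- the homogeneous substitution: solved for the derivative, the right side changes under joint scaling of the two variables.
- the exact-equation method — yes, a natural case for it.
- a linear integrating factor — a nonlinear term in the unknown puts this outside the integrating-factor template.


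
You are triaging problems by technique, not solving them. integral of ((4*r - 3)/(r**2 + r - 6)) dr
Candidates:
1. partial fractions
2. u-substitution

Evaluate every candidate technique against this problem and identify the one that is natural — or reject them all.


Diagnosis: partial fractions — rational integrand, reducible denominator r**2 + r - 6: decompose first, integrate second.
- partial fractions — applies; the problem has the shape this method handles.
- u-substitution — no subexpression of the integrand serves as a whole-integral substitution inner — individual terms may offer their own, but none carries its derivative as a factor of the full integrand; a working change of variable would have to be constructed from outside the expression.


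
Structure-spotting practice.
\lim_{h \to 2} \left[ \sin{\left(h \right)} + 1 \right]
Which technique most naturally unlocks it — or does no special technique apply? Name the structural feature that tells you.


Technique: no special technique — no zero denominators, no indeterminate clash at 2 — substitute and read off the value.


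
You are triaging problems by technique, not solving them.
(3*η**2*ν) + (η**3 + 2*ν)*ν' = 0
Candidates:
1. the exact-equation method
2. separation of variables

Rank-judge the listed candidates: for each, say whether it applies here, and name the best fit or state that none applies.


Method: the exact-equation method — the mixed-partials test passes for 3*η**2*ν and η**3 + 2*ν, so a potential function exists as presented.
- the exact-equation method — applies; the problem has the shape this method handles.
- separation of variables: the two dependences do not factor apart.


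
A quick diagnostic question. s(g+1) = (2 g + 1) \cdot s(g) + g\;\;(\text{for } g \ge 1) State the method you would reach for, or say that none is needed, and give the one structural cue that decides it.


Technique: a summation factor — rescale the sequence by the product of the weights 2 g + 1 so far — the recurrence collapses to a plain running sum.


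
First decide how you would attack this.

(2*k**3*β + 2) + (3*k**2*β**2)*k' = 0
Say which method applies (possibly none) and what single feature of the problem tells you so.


Technique: the exact-equation method — this form is already the differential of something: the matching mixed partials of 2*k**3*β + 2 and 3*k**2*β**2 prove it.


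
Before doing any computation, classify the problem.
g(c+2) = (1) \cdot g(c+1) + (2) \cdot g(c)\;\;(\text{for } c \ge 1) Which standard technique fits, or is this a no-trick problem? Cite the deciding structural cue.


Verdict: the characteristic-root method — this is the constant-coefficient homogeneous case — the whole solution in c reduces to a polynomial's roots.


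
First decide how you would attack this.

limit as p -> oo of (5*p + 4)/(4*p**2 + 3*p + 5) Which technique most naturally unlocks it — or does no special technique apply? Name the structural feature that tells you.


Best approach: dominant-term comparison — at large p only the top-degree terms survive; compare the leading terms and the limit falls out. Differentiating the expression as a single quotient would eventually settle it as well; matching dominant growth settles it immediately.


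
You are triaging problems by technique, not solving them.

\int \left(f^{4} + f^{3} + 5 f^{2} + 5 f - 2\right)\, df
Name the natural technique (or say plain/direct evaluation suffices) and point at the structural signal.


Technique: no special technique — a term-by-term power-rule job in f; no substitution or rearrangement earns its keep here.


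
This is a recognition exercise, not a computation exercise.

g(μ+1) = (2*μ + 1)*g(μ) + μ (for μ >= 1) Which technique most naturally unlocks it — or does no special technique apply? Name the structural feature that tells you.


Diagnosis: a summation factor — the coefficient 2*μ + 1 drifts with the index, so no fixed root exists; normalizing by the cumulative product telescopes it.


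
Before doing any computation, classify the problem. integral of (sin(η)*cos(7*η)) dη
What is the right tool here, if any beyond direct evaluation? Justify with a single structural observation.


Best approach: a trigonometric identity — the identity turns sin(η)*cos(7*η) into two lone cosines/sines, each trivially integrable.


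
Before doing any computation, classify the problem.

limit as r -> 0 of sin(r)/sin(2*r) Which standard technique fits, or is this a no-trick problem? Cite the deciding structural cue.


Verdict: l'Hôpital's rule (0/0) — both numerator and denominator vanish at 0: the genuine 0/0 indeterminate that l'Hôpital exists for. Known elementary limits would finish this too — the rule just bypasses the case analysis.


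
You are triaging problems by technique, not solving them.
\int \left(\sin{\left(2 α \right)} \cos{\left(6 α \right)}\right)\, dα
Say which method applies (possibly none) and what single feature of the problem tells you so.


Verdict: a trigonometric identity — distinct frequencies under one product (\sin{\left(2 α \right)} \cos{\left(6 α \right)}): the product-to-sum identity is the systematic route to an integrable form.


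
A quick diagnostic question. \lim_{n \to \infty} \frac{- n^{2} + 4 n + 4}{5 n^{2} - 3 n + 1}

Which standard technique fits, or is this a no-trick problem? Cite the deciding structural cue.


Best approach: dominant-term comparison — divide through by the highest power of n; every lower-order term dies and the dominant terms decide the limit. Viewed as a single quotient this is an ∞/∞ form — an at-infinity application of l'Hôpital's rule would also resolve it; comparing leading growth reads the answer without differentiating.


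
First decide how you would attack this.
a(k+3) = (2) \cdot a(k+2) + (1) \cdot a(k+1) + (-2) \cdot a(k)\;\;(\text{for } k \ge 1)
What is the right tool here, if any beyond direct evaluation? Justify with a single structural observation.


Verdict: the characteristic-root method — linear, homogeneous, constant coefficients: solutions of the form r^k exist — find the roots of the characteristic polynomial.


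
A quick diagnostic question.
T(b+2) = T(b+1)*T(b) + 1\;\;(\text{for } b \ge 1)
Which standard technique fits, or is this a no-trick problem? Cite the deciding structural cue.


Diagnosis: no special technique — no ansatz, no master substitution, no summation factor survives the nonlinearity here.


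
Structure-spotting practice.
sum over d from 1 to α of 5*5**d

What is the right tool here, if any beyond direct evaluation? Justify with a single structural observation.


Method: the geometric series formula — each term is 5 times the previous one, so the geometric-series formula applies directly.


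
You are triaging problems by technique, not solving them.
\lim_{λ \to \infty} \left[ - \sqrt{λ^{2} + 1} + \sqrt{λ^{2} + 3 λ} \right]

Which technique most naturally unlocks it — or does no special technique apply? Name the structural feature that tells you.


Verdict: conjugate multiplication — turning the difference into a conjugate-rationalized ratio makes the limit readable.


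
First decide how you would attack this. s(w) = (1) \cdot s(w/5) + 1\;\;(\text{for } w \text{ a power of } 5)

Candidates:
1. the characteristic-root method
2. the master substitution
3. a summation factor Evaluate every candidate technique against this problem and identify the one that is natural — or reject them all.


Technique: the master substitution — the argument shrinks by the factor 5, so measure the index on a logarithmic scale and the recursion becomes a shift.
- the characteristic-root method: the recursion divides its index rather than shifting it — outside the constant-shift family the root method covers.
- the master substitution: applies; the problem has the shape this method handles.
- a summation factor: the recursion divides its index rather than shifting it — there is no previous-term chain for a summation factor to telescope.


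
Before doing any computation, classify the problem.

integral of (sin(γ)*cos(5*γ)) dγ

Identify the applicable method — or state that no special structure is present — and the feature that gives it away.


Diagnosis: a trigonometric identity — the identity turns sin(γ)*cos(5*γ) into two lone cosines/sines, each trivially integrable.


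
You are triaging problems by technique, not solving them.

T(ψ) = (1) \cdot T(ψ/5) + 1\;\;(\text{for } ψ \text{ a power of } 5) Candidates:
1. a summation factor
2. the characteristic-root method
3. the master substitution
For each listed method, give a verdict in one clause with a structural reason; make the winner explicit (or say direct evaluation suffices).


Diagnosis: the master substitution — the argument shrinks by the factor 5, so measure the index on a logarithmic scale and the recursion becomes a shift.
- a summation factor — the recursion divides its index rather than shifting it — there is no previous-term chain for a summation factor to telescope.
- the characteristic-root method: a divided-index call is not the fixed-shift linear shape that characteristic roots solve.
- the master substitution: yes, a natural case for it.


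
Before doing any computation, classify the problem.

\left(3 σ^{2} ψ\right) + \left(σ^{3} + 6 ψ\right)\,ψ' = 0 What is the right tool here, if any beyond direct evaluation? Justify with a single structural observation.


Method: the exact-equation method — d/dψ of 3 σ^{2} ψ equals d/dσ of σ^{3} + 6 ψ: the form is a total differential of one potential — integrate it exactly.


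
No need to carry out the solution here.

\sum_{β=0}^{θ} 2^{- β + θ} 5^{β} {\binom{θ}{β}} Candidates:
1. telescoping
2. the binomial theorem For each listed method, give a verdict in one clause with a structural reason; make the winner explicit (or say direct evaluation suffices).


Verdict: the binomial theorem — the summand is term β of a binomial expansion in 5 and 2; the whole sum is a single power.
- telescoping — the summand is not presented as a shifted difference — a telescoping rewrite may exist, but the displayed structure does not offer one.
- the binomial theorem — yes, a natural case for it.


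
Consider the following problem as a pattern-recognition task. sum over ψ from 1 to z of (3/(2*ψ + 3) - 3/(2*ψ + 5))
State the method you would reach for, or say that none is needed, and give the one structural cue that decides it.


Method: telescoping — consecutive terms evaluate one function at adjacent indices (3/(2*ψ + 3) is its current value): one term's tail is the next term's head, so the chain collapses.


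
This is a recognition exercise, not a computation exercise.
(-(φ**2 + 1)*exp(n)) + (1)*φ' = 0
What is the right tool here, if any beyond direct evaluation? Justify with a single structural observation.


Technique: separation of variables — separating collects all φ-dependence with the derivative and leaves all n-dependence opposite: variables separate.


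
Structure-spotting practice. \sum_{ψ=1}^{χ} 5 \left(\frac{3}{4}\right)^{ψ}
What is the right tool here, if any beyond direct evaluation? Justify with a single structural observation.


Method: the geometric series formula — term-over-term division gives \frac{3}{4} every time — index-free ratio, geometric sum formula applies.


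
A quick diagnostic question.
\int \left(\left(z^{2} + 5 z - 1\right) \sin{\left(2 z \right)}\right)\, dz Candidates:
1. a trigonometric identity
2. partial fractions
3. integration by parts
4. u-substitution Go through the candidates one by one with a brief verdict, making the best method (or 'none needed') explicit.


Technique: integration by parts — a polynomial factor z^{2} + 5 z - 1 multiplies \sin{\left(2 z \right)}; differentiating z^{2} + 5 z - 1 lowers its degree while \sin{\left(2 z \right)} integrates cleanly, so parts wins.
- a trigonometric identity — the trigonometric factor has no even power to reduce and no cross-frequency product to convert — the standard power-reduction and product-to-sum identities do not engage it.
- partial fractions: there is no rational-function structure to decompose.
- integration by parts — yes, a natural case for it.
- u-substitution — no subexpression of the integrand serves as a whole-integral substitution inner — individual terms may offer their own, but none carries its derivative as a factor of the full integrand; a working change of variable would have to be constructed from outside the expression.


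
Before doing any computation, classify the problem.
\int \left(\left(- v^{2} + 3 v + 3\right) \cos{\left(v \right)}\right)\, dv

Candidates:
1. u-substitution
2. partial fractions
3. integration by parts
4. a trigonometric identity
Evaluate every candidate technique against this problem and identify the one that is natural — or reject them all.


Best approach: integration by parts — a polynomial factor - v^{2} + 3 v + 3 multiplies \cos{\left(v \right)}; differentiating - v^{2} + 3 v + 3 lowers its degree while \cos{\left(v \right)} integrates cleanly, so parts wins.
- u-substitution — no subexpression of the integrand serves as a whole-integral substitution inner — individual terms may offer their own, but none carries its derivative as a factor of the full integrand; a working change of variable would have to be constructed from outside the expression.
- partial fractions — there is no rational-function structure to decompose.
- integration by parts: applies; the problem has the shape this method handles.
- a trigonometric identity — no even trigonometric power and no product of distinct frequencies to rewrite.


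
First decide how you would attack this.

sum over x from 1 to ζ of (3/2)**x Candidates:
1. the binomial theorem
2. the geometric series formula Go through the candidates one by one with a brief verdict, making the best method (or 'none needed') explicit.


Technique: the geometric series formula — consecutive terms stand in a fixed index-free ratio — the geometric sum formula closes it.
- the binomial theorem: there is no pair of bases whose matched powers would reassemble into a single binomial power.
- the geometric series formula — yes, a natural case for it.


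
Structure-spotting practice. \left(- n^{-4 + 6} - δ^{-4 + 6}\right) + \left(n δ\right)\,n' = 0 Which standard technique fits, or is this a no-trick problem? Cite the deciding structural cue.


Diagnosis: the homogeneous substitution — the slope's numerator and denominator have matching total degree, so it depends only on n/δ and the ratio substitution collapses it. This doubles as a Bernoulli equation in the unknown as written; the homogeneous route needs no setup at all.


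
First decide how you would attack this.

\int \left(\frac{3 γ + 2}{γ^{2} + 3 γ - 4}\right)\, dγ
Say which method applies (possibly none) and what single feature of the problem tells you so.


Best approach: partial fractions — the denominator γ^{2} + 3 γ - 4 factors, so the quotient decomposes into elementary partial fractions term by term.


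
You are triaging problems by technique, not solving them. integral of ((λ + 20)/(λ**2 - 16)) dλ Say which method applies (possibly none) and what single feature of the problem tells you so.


Technique: partial fractions — λ**2 - 16 splits into linear pieces, so the quotient is a sum of simple fractions — decompose before integrating.


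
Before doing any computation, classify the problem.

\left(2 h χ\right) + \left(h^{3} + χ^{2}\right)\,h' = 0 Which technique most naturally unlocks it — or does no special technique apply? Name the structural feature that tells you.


Best approach: the exact-equation method — check exactness first: here it holds (2 h χ, h^{3} + χ^{2} have matching cross partials), so no integrating factor is needed.


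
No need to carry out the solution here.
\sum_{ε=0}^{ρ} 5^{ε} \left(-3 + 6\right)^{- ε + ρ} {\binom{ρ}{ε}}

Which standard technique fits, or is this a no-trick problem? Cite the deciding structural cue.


Method: the binomial theorem — {\binom{ρ}{ε}} weighting matched powers of 5 and (-3 + 6) is the expanded form of (5 + (-3 + 6))^ρ — fold it back up.


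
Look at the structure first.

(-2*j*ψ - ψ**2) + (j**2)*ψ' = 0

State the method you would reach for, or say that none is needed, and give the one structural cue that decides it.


Best approach: the homogeneous substitution — the slope's numerator and denominator have matching total degree, so it depends only on ψ/j and the ratio substitution collapses it. A Bernoulli rewrite works here as the equation stands — the homogeneous substitution is the more immediate reading.


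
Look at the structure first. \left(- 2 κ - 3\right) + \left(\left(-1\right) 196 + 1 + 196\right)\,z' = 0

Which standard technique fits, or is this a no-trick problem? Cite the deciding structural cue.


Method: no special technique — solved for the derivative, z never appears on the right — this is a direct integration in κ, not a differential-equations problem at heart.


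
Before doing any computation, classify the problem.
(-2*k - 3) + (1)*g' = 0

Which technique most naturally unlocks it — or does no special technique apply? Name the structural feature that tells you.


Technique: no special technique — with g absent the equation is not coupled at all: direct integration in k.


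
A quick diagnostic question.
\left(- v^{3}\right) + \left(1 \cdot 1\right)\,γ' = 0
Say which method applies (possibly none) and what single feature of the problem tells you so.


Verdict: no special technique — the slope is a function of v alone, so integrate both sides directly.


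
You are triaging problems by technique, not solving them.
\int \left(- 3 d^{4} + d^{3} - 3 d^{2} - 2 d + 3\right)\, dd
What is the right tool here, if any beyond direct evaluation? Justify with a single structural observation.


Method: no special technique — a term-by-term power-rule job in d; no substitution or rearrangement earns its keep here.


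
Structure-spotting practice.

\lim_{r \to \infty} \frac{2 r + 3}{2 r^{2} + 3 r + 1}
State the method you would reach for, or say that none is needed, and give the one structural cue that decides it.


Best approach: dominant-term comparison — growth-rate triage: the leading powers of r decide the limit, everything else is noise. Viewed as a single quotient this is an ∞/∞ form — an at-infinity application of l'Hôpital's rule would also resolve it; comparing leading growth reads the answer without differentiating.


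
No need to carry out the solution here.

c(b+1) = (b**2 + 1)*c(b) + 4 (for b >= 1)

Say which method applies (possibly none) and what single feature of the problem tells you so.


Best approach: a summation factor — an index-dependent multiplier b**2 + 1 rules out characteristic roots; a summation factor converts it to a pure difference.


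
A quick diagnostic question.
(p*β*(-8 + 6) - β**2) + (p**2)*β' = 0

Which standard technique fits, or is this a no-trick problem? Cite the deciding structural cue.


Method: the homogeneous substitution — the slope's numerator and denominator share total degree; set v = β/p and the equation drops to separable form. A Bernoulli rewrite works here as the equation stands — the homogeneous substitution is the more immediate reading.


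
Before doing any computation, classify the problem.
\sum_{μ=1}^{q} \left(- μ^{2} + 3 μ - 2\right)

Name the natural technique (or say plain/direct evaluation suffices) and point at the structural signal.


Best approach: no special technique — every summand is a constant multiple of a power of μ — apply the standard power-sum identities one degree at a time.


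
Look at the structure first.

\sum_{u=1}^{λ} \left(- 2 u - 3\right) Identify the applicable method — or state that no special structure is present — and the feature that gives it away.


Method: no special technique — every summand is a constant multiple of a power of u — apply the standard power-sum identities one degree at a time.


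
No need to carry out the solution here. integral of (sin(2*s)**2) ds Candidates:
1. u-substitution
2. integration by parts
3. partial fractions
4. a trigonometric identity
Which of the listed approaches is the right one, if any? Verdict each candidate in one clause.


Method: a trigonometric identity — sin(2*s)**2 carries an even exponent — trade it for double-angle cosines before integrating.
- u-substitution — no subexpression of the integrand serves as a whole-integral substitution inner — individual terms may offer their own, but none carries its derivative as a factor of the full integrand; a working change of variable would have to be constructed from outside the expression.
- integration by parts — not the natural route: no polynomial-kernel product appears — a recursive parts reduction of the trigonometric product exists, but the identity rewrite is direct.
- partial fractions — there is no rational-function structure to decompose.
- a trigonometric identity: applicable, and directly so.
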